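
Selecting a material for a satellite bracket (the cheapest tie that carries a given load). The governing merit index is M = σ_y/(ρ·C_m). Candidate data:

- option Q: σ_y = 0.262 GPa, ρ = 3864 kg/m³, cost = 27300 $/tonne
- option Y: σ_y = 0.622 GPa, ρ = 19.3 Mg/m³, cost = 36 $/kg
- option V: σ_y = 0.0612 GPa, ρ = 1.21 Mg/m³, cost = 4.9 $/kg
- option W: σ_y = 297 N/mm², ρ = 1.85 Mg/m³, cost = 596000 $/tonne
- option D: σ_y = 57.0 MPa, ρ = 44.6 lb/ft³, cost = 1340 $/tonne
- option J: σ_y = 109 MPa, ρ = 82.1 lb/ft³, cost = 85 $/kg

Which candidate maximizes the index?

Convert each candidate to consistent units, then evaluate M:
  option Q: σ_y = 262.0 MPa, ρ = 3864 kg/m³, cost = 27.30 $/kg
  option Y: σ_y = 622.0 MPa, ρ = 19300 kg/m³, cost = 36.00 $/kg
  option V: σ_y = 61.20 MPa, ρ = 1210 kg/m³, cost = 4.900 $/kg
  option W: σ_y = 297.0 MPa, ρ = 1850 kg/m³, cost = 596.0 $/kg
  option D: σ_y = 57.00 MPa, ρ = 714.4 kg/m³, cost = 1.340 $/kg
  option J: σ_y = 109.0 MPa, ρ = 1315 kg/m³, cost = 85.00 $/kg
  option D: M = 59.5 kN·m per $
  option V: M = 10.3 kN·m per $
  option Q: M = 2.48 kN·m per $
  option J: M = 0.975 kN·m per $
  option Y: M = 0.895 kN·m per $
  option W: M = 0.269 kN·m per $
Option D ranks first.

option D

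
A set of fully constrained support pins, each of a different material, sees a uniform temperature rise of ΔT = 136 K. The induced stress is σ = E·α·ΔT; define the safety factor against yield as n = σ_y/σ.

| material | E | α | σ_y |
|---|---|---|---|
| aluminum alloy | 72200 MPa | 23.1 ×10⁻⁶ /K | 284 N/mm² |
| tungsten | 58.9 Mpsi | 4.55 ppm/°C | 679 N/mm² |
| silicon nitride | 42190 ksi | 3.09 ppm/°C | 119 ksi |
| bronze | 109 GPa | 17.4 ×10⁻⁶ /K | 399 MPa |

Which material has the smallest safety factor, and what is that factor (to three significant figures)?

Converting E to GPa, α to ×10⁻⁶/K, σ_y to MPa, then σ and n for each:
  aluminum alloy: E = 72.20, α = 23.1, σ_y = 284.0 → σ = 227 MPa, n = 1.25
  tungsten: E = 406.1, α = 4.55, σ_y = 679.0 → σ = 251 MPa, n = 2.70
  silicon nitride: E = 290.9, α = 3.09, σ_y = 820.5 → σ = 122 MPa, n = 6.71
  bronze: E = 109.0, α = 17.4, σ_y = 399.0 → σ = 258 MPa, n = 1.55
Aluminum alloy has the lowest safety factor, n = 1.25.

aluminum alloy, n = 1.25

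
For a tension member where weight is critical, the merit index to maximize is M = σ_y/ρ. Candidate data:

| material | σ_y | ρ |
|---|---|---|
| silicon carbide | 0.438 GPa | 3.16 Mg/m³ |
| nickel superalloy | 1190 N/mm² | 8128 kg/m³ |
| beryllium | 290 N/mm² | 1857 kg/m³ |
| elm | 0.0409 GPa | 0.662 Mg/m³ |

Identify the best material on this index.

beryllium

Normalizing units and computing the index:
  silicon carbide: σ_y = 438.0 MPa, ρ = 3160 kg/m³
  nickel superalloy: σ_y = 1190 MPa, ρ = 8128 kg/m³
  beryllium: σ_y = 290.0 MPa, ρ = 1857 kg/m³
  elm: σ_y = 40.90 MPa, ρ = 662.0 kg/m³
  beryllium: M = 156 kN·m/kg
  nickel superalloy: M = 146 kN·m/kg
  silicon carbide: M = 139 kN·m/kg
  elm: M = 61.8 kN·m/kg
Beryllium has the largest M.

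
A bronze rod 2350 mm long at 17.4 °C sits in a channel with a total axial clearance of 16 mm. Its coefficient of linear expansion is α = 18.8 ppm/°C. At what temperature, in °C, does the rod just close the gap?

380 °C

α·L₀·ΔT = 16.0 mm ⇒ ΔT = 16.0 / (18.8×10⁻⁶ × 2350.0) = 362.2 K.
T = 17.4 + 362.2 = 379.6 °C.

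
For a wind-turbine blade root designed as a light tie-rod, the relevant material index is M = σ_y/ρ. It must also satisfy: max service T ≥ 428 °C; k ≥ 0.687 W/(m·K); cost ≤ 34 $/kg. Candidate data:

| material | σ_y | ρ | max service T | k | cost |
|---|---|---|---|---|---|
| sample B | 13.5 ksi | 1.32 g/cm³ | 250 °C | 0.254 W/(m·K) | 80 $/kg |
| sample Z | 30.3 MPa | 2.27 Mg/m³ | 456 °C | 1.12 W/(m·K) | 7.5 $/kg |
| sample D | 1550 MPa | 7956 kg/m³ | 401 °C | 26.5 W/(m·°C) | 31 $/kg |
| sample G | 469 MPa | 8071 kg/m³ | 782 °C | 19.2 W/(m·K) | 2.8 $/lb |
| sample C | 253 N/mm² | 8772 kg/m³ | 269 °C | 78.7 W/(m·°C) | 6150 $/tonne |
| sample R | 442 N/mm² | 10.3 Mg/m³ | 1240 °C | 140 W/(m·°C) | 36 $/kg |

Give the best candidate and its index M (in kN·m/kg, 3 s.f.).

sample G, M = 58.1 kN·m/kg

Screen on constraints: max service T ≥ 428 °C; k ≥ 0.687 W/(m·K); cost ≤ 34 $/kg. Survivors: sample Z, sample G.
Normalizing units and computing the index:
  sample Z: σ_y = 30.30 MPa, ρ = 2270 kg/m³
  sample G: σ_y = 469.0 MPa, ρ = 8071 kg/m³
  sample G: M = 58.1 kN·m/kg
  sample Z: M = 13.3 kN·m/kg
Sample G ranks first.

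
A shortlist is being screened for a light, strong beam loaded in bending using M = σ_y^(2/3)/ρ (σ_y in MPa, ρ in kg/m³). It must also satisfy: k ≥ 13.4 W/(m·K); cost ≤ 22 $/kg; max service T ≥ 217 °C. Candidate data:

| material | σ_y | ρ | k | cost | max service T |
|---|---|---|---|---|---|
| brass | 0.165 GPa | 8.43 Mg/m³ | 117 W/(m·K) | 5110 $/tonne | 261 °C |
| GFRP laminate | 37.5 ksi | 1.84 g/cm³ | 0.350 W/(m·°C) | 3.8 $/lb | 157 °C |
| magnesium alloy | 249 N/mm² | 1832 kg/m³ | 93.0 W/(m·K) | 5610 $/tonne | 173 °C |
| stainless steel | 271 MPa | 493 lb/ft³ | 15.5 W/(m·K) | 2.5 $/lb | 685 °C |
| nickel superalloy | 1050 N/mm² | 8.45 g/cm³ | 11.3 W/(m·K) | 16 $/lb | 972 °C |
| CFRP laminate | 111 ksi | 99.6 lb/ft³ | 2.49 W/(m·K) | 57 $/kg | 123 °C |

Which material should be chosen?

Screen on constraints: k ≥ 13.4 W/(m·K); cost ≤ 22 $/kg; max service T ≥ 217 °C. Survivors: brass, stainless steel.
Putting every candidate on a common basis:
  brass: σ_y = 165.0 MPa, ρ = 8430 kg/m³
  stainless steel: σ_y = 271.0 MPa, ρ = 7897 kg/m³
  stainless steel: M = 5.30×10⁻³
  brass: M = 3.57×10⁻³
Stainless steel ranks first.

stainless steel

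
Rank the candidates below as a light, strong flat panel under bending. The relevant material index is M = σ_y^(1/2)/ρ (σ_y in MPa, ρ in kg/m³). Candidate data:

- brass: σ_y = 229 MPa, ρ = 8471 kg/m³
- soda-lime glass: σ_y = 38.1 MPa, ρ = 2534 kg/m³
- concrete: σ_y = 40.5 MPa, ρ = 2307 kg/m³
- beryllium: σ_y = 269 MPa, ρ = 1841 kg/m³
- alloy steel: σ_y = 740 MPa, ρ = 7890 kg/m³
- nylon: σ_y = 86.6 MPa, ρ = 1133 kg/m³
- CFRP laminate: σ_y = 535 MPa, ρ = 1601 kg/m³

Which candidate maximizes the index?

CFRP laminate

Evaluate M for each candidate:
  CFRP laminate: M = 14.4×10⁻³
  beryllium: M = 8.91×10⁻³
  nylon: M = 8.21×10⁻³
  alloy steel: M = 3.45×10⁻³
  concrete: M = 2.76×10⁻³
  soda-lime glass: M = 2.44×10⁻³
  brass: M = 1.79×10⁻³
CFRP laminate has the largest M.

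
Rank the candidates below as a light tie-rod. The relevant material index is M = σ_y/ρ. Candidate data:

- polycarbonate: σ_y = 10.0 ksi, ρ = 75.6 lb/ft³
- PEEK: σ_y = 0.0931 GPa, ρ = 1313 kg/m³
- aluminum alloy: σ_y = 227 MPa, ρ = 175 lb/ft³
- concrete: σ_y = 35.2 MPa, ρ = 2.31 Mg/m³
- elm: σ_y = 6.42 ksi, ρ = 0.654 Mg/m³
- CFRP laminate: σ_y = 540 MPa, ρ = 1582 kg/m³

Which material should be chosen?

CFRP laminate

Normalizing units and computing the index:
  polycarbonate: σ_y = 68.95 MPa, ρ = 1211 kg/m³
  PEEK: σ_y = 93.10 MPa, ρ = 1313 kg/m³
  aluminum alloy: σ_y = 227.0 MPa, ρ = 2803 kg/m³
  concrete: σ_y = 35.20 MPa, ρ = 2310 kg/m³
  elm: σ_y = 44.26 MPa, ρ = 654.0 kg/m³
  CFRP laminate: σ_y = 540.0 MPa, ρ = 1582 kg/m³
  CFRP laminate: M = 341 kN·m/kg
  aluminum alloy: M = 81.0 kN·m/kg
  PEEK: M = 70.9 kN·m/kg
  elm: M = 67.7 kN·m/kg
  polycarbonate: M = 56.9 kN·m/kg
  concrete: M = 15.2 kN·m/kg
The maximum is for CFRP laminate.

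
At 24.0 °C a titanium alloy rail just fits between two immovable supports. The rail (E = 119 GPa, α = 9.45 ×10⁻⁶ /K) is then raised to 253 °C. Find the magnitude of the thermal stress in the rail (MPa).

ΔT = 229.0 K. Constrained thermal stress σ = E·α·ΔT = 119.0×10³ MPa × 9.45×10⁻⁶ × 229.0 = 258 MPa (compressive).

258 MPa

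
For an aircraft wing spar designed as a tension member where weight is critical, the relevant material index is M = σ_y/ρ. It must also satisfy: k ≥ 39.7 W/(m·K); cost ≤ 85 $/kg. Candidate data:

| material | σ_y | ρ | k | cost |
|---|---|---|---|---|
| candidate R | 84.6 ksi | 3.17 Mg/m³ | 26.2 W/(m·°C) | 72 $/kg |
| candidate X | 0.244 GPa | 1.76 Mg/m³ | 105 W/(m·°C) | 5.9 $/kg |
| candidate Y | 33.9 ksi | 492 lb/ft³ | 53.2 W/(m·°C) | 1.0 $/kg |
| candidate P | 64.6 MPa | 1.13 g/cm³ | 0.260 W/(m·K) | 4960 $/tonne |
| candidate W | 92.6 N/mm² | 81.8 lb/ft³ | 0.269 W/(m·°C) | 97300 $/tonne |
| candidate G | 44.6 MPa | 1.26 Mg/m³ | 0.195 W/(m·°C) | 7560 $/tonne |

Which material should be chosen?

candidate X

Screen on constraints: k ≥ 39.7 W/(m·K); cost ≤ 85 $/kg. Survivors: candidate X, candidate Y.
After converting to SI:
  candidate X: σ_y = 244.0 MPa, ρ = 1760 kg/m³
  candidate Y: σ_y = 233.7 MPa, ρ = 7881 kg/m³
  candidate X: M = 139 kN·m/kg
  candidate Y: M = 29.7 kN·m/kg
The maximum is for candidate X.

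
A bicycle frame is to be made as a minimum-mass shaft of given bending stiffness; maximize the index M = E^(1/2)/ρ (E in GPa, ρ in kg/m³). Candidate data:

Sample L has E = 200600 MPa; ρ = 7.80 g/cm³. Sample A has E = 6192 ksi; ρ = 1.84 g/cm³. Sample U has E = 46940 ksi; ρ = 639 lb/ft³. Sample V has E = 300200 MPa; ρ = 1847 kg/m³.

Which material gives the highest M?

sample V

After converting to SI:
  sample L: E = 200.6 GPa, ρ = 7800 kg/m³
  sample A: E = 42.69 GPa, ρ = 1840 kg/m³
  sample U: E = 323.6 GPa, ρ = 10240 kg/m³
  sample V: E = 300.2 GPa, ρ = 1847 kg/m³
  sample V: M = 9.38×10⁻³
  sample A: M = 3.55×10⁻³
  sample L: M = 1.82×10⁻³
  sample U: M = 1.76×10⁻³
Sample V has the largest M.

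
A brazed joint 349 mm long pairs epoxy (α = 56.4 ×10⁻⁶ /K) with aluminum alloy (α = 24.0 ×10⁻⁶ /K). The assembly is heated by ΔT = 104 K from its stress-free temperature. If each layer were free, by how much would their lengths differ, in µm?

1180 µm

Δα = |56.4 − 24.0|×10⁻⁶/K = 32.4×10⁻⁶/K.
ΔL_mismatch = Δα·L·ΔT = 32.4×10⁻⁶ × 349.0 mm × 104.0 K = 1180 µm.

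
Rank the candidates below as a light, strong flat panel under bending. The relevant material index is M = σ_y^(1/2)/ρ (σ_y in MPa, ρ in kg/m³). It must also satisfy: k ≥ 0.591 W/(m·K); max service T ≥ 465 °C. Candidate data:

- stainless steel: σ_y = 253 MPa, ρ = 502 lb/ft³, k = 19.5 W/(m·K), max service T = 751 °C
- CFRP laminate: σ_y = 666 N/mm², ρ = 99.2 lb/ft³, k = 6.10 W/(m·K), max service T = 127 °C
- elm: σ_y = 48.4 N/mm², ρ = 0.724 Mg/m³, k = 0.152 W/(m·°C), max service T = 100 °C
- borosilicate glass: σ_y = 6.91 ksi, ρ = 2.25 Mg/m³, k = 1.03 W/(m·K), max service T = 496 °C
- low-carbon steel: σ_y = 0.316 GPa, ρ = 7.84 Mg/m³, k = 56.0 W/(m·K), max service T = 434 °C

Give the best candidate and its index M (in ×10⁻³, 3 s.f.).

Screen on constraints: k ≥ 0.591 W/(m·K); max service T ≥ 465 °C. Survivors: stainless steel, borosilicate glass.
Normalizing units and computing the index:
  stainless steel: σ_y = 253.0 MPa, ρ = 8041 kg/m³
  borosilicate glass: σ_y = 47.64 MPa, ρ = 2250 kg/m³
  borosilicate glass: M = 3.07×10⁻³
  stainless steel: M = 1.98×10⁻³
The maximum is for borosilicate glass.

borosilicate glass, M = 3.07×10⁻³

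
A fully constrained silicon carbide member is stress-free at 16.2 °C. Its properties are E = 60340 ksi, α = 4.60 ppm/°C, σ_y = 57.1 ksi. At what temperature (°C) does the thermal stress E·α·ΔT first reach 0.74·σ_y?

168 °C

E = 60340 ksi = 416.0 GPa.
σ_y = 57.1 ksi = 393.7 MPa.
E·α·ΔT = 291.3 MPa ⇒ ΔT = 291.3 / (416.0×10³ × 4.60×10⁻⁶) = 152.2 K.
T = 16.2 + 152.2 = 168.4 °C.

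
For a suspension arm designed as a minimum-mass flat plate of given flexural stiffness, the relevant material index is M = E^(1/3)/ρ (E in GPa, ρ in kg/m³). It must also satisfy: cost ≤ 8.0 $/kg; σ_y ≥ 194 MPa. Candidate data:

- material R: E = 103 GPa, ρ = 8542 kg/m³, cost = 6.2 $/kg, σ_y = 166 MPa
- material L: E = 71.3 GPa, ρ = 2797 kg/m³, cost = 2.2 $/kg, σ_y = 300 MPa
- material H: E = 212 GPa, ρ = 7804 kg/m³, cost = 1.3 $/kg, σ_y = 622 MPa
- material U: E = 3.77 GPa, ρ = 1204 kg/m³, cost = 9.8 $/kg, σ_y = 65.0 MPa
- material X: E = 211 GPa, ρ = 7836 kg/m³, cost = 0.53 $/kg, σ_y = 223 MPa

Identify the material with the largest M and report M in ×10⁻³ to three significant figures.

material L, M = 1.48×10⁻³

Screen on constraints: cost ≤ 8.0 $/kg; σ_y ≥ 194 MPa. Survivors: material L, material H, material X.
Per-candidate index values:
  material L: M = 1.48×10⁻³
  material H: M = 0.764×10⁻³
  material X: M = 0.760×10⁻³
Material L ranks first.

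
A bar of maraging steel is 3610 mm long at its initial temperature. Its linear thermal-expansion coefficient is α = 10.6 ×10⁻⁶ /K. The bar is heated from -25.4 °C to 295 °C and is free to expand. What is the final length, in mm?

ΔT = 295 − (-25.4) = 320.4 K.
ΔL = α·L₀·ΔT = 10.6×10⁻⁶ × 3610 mm × 320.4 K = 12.3 mm.
L = L₀ + ΔL = 3610 + 12.3 = 3622.3 mm.

3622.3 mm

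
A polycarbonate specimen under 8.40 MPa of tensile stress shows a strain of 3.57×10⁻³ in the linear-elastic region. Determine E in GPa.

2.35 GPa

E = σ/ε = 8.40 MPa / 3.57×10⁻³ = 2353 MPa = 2.35 GPa.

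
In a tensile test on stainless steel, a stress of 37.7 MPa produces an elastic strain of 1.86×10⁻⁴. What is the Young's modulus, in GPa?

203 GPa

E = σ/ε = 37.7 MPa / 1.86×10⁻⁴ = 202700 MPa = 203 GPa.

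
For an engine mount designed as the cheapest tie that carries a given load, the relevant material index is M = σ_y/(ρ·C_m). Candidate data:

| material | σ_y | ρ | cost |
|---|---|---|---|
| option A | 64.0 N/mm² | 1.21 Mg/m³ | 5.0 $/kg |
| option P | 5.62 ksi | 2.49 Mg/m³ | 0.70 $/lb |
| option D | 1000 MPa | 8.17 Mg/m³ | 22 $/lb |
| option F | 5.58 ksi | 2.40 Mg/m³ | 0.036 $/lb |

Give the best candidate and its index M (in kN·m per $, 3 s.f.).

Normalizing units and computing the index:
  option A: σ_y = 64.00 MPa, ρ = 1210 kg/m³, cost = 5.000 $/kg
  option P: σ_y = 38.75 MPa, ρ = 2490 kg/m³, cost = 1.543 $/kg
  option D: σ_y = 1000 MPa, ρ = 8170 kg/m³, cost = 48.50 $/kg
  option F: σ_y = 38.47 MPa, ρ = 2400 kg/m³, cost = 0.07937 $/kg
  option F: M = 202 kN·m per $
  option A: M = 10.6 kN·m per $
  option P: M = 10.1 kN·m per $
  option D: M = 2.52 kN·m per $
Highest index: option F.

option F, M = 202 kN·m per $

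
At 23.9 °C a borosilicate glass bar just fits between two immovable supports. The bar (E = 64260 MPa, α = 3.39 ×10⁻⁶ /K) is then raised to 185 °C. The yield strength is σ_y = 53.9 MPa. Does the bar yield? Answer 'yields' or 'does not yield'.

does not yield

E = 64260 MPa = 64.26 GPa.
ΔT = 161.1 K. Constrained thermal stress σ = E·α·ΔT = 64.26×10³ MPa × 3.39×10⁻⁶ × 161.1 = 35.1 MPa (compressive).
Compare to σ_y = 53.9 MPa: σ < σ_y, so it does not yield.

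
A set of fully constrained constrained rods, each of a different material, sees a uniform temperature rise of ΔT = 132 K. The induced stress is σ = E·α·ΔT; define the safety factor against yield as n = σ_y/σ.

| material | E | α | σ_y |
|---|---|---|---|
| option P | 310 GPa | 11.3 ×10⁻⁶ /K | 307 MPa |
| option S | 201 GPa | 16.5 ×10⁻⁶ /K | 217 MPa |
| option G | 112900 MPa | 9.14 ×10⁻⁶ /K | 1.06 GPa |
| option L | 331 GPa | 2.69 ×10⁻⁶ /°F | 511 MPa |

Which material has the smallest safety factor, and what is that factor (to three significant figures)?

Per material, after unit conversion:
  option P: E = 310.0, α = 11.3, σ_y = 307.0 → σ = 462 MPa, n = 0.664
  option S: E = 201.0, α = 16.5, σ_y = 217.0 → σ = 438 MPa, n = 0.496
  option G: E = 112.9, α = 9.14, σ_y = 1060 → σ = 136 MPa, n = 7.78
  option L: E = 331.0, α = 4.84, σ_y = 511.0 → σ = 212 MPa, n = 2.42
The minimum is option S at n = 0.496.

option S, n = 0.496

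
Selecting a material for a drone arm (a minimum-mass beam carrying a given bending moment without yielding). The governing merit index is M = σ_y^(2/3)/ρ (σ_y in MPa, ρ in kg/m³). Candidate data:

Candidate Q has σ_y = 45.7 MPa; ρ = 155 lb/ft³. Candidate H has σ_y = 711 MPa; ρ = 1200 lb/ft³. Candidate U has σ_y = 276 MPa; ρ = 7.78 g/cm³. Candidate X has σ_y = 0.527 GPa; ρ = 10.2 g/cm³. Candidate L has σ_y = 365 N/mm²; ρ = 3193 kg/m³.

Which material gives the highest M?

candidate L

Normalizing units and computing the index:
  candidate Q: σ_y = 45.70 MPa, ρ = 2483 kg/m³
  candidate H: σ_y = 711.0 MPa, ρ = 19220 kg/m³
  candidate U: σ_y = 276.0 MPa, ρ = 7780 kg/m³
  candidate X: σ_y = 527.0 MPa, ρ = 10200 kg/m³
  candidate L: σ_y = 365.0 MPa, ρ = 3193 kg/m³
  candidate L: M = 16.0×10⁻³
  candidate X: M = 6.40×10⁻³
  candidate U: M = 5.45×10⁻³
  candidate Q: M = 5.15×10⁻³
  candidate H: M = 4.14×10⁻³
Candidate L has the largest M.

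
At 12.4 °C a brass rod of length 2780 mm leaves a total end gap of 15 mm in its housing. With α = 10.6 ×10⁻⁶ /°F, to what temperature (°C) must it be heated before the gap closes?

α = 10.6×10⁻⁶/°F × 9/5 = 19.1×10⁻⁶/K.
α·L₀·ΔT = 15.0 mm ⇒ ΔT = 15.0 / (19.1×10⁻⁶ × 2780.0) = 282.8 K.
T = 12.4 + 282.8 = 295.2 °C.

295 °C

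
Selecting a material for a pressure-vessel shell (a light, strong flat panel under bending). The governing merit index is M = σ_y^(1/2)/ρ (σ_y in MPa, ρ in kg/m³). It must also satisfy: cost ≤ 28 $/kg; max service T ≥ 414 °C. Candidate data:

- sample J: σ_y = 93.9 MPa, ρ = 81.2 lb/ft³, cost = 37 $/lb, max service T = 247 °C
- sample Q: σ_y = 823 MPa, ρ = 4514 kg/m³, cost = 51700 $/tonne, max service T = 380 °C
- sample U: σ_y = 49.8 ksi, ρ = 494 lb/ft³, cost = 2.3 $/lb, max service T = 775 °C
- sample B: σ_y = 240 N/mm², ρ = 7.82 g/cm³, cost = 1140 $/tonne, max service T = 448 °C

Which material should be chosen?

Screen on constraints: cost ≤ 28 $/kg; max service T ≥ 414 °C. Survivors: sample U, sample B.
After converting to SI:
  sample U: σ_y = 343.4 MPa, ρ = 7913 kg/m³
  sample B: σ_y = 240.0 MPa, ρ = 7820 kg/m³
  sample U: M = 2.34×10⁻³
  sample B: M = 1.98×10⁻³
Highest index: sample U.

sample U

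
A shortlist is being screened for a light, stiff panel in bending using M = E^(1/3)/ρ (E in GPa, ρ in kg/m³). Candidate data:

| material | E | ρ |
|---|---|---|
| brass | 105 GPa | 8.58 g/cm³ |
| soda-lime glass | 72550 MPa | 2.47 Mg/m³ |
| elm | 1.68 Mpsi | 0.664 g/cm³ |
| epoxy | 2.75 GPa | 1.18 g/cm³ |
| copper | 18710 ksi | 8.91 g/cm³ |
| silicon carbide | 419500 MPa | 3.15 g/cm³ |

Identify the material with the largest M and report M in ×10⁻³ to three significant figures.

After converting to SI:
  brass: E = 105.0 GPa, ρ = 8580 kg/m³
  soda-lime glass: E = 72.55 GPa, ρ = 2470 kg/m³
  elm: E = 11.58 GPa, ρ = 664.0 kg/m³
  epoxy: E = 2.750 GPa, ρ = 1180 kg/m³
  copper: E = 129.0 GPa, ρ = 8910 kg/m³
  silicon carbide: E = 419.5 GPa, ρ = 3150 kg/m³
  elm: M = 3.41×10⁻³
  silicon carbide: M = 2.38×10⁻³
  soda-lime glass: M = 1.69×10⁻³
  epoxy: M = 1.19×10⁻³
  copper: M = 0.567×10⁻³
  brass: M = 0.550×10⁻³
Highest index: elm.

elm, M = 3.41×10⁻³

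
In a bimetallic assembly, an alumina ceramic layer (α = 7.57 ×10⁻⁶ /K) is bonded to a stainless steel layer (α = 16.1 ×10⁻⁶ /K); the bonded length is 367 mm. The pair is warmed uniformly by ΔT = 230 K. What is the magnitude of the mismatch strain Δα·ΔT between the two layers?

1.96×10⁻³

Δα = |7.57 − 16.1|×10⁻⁶/K = 8.53×10⁻⁶/K.
Mismatch strain = Δα·ΔT = 8.53×10⁻⁶ × 230.0 = 1.96×10⁻³.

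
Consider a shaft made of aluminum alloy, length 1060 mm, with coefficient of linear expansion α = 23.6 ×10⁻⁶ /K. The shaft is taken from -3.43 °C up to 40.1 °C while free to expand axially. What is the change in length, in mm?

ΔT = 40.1 − (-3.43) = 43.53 K.
ΔL = α·L₀·ΔT = 23.6×10⁻⁶ × 1060 mm × 43.53 K = 1.09 mm.

1.09 mm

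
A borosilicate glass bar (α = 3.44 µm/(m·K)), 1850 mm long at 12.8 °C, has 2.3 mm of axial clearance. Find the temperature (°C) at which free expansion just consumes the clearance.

α·L₀·ΔT = 2.3 mm ⇒ ΔT = 2.3 / (3.44×10⁻⁶ × 1850.0) = 361.4 K.
T = 12.8 + 361.4 = 374.2 °C.

374 °C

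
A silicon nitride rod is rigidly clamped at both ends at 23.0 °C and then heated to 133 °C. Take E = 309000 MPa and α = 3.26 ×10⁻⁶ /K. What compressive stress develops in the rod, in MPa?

E = 309000 MPa = 309.0 GPa.
ΔT = 110.0 K. Constrained thermal stress σ = E·α·ΔT = 309.0×10³ MPa × 3.26×10⁻⁶ × 110.0 = 111 MPa (compressive).

111 MPa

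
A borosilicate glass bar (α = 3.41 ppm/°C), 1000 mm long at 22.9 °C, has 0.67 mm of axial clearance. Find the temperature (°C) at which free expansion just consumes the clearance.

α·L₀·ΔT = 0.67 mm ⇒ ΔT = 0.67 / (3.41×10⁻⁶ × 1000.0) = 196.5 K.
T = 22.9 + 196.5 = 219.4 °C.

219 °C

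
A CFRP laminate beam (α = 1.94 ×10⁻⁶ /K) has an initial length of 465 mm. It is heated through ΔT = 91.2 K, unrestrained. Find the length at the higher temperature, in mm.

465.08 mm

ΔL = α·L₀·ΔT = 1.94×10⁻⁶ × 465 mm × 91.20 K = 0.0823 mm.
L = L₀ + ΔL = 465 + 0.0823 = 465.08 mm.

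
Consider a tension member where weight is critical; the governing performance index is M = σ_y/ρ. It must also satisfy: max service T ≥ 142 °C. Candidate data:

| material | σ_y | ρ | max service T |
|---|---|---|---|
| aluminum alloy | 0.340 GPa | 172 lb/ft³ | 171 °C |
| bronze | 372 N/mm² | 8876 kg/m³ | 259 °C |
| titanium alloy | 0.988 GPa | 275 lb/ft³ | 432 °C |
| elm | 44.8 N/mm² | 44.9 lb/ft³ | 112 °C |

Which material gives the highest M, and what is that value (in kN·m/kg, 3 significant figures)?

Screen on constraints: max service T ≥ 142 °C. Survivors: aluminum alloy, bronze, titanium alloy.
After converting to SI:
  aluminum alloy: σ_y = 340.0 MPa, ρ = 2755 kg/m³
  bronze: σ_y = 372.0 MPa, ρ = 8876 kg/m³
  titanium alloy: σ_y = 988.0 MPa, ρ = 4405 kg/m³
  titanium alloy: M = 224 kN·m/kg
  aluminum alloy: M = 123 kN·m/kg
  bronze: M = 41.9 kN·m/kg
Highest index: titanium alloy.

titanium alloy, M = 224 kN·m/kg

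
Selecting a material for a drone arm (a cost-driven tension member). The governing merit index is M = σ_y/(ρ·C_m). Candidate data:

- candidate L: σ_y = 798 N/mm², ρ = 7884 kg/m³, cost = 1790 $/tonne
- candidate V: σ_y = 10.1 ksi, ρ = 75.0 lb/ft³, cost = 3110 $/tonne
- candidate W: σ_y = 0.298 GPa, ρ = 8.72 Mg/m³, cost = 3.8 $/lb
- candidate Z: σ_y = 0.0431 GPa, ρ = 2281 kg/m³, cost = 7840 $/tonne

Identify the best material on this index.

After converting to SI:
  candidate L: σ_y = 798.0 MPa, ρ = 7884 kg/m³, cost = 1.790 $/kg
  candidate V: σ_y = 69.64 MPa, ρ = 1201 kg/m³, cost = 3.110 $/kg
  candidate W: σ_y = 298.0 MPa, ρ = 8720 kg/m³, cost = 8.377 $/kg
  candidate Z: σ_y = 43.10 MPa, ρ = 2281 kg/m³, cost = 7.840 $/kg
  candidate L: M = 56.5 kN·m per $
  candidate V: M = 18.6 kN·m per $
  candidate W: M = 4.08 kN·m per $
  candidate Z: M = 2.41 kN·m per $
Candidate L ranks first.

candidate L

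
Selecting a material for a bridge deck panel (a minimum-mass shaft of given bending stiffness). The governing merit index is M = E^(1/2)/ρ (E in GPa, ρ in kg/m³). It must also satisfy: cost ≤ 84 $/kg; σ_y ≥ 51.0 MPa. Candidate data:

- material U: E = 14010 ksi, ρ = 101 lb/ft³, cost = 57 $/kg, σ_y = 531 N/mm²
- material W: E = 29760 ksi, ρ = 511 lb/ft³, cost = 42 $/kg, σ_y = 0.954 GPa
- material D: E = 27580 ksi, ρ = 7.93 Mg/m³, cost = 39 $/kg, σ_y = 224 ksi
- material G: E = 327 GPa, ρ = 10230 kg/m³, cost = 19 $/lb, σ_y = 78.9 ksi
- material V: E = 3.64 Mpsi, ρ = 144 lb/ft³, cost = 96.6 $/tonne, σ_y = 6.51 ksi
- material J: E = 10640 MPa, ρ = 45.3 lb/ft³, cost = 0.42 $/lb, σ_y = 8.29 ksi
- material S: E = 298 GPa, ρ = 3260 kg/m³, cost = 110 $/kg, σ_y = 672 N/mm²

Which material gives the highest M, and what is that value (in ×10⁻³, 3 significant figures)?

material U, M = 6.07×10⁻³

Screen on constraints: cost ≤ 84 $/kg; σ_y ≥ 51.0 MPa. Survivors: material U, material W, material D, material G, material J.
After converting to SI:
  material U: E = 96.60 GPa, ρ = 1618 kg/m³
  material W: E = 205.2 GPa, ρ = 8185 kg/m³
  material D: E = 190.2 GPa, ρ = 7930 kg/m³
  material G: E = 327.0 GPa, ρ = 10230 kg/m³
  material J: E = 10.64 GPa, ρ = 725.6 kg/m³
  material U: M = 6.07×10⁻³
  material J: M = 4.50×10⁻³
  material G: M = 1.77×10⁻³
  material W: M = 1.75×10⁻³
  material D: M = 1.74×10⁻³
Highest index: material U.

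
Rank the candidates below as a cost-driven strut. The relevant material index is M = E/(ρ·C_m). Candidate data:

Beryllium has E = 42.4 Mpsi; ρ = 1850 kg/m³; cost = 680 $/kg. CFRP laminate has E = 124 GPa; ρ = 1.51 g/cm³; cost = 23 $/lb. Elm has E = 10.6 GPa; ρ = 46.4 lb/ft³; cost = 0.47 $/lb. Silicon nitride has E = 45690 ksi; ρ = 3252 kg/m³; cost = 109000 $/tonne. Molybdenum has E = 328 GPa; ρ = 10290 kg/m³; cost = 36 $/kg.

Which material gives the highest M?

Putting every candidate on a common basis:
  beryllium: E = 292.3 GPa, ρ = 1850 kg/m³, cost = 680.0 $/kg
  CFRP laminate: E = 124.0 GPa, ρ = 1510 kg/m³, cost = 50.71 $/kg
  elm: E = 10.60 GPa, ρ = 743.3 kg/m³, cost = 1.036 $/kg
  silicon nitride: E = 315.0 GPa, ρ = 3252 kg/m³, cost = 109.0 $/kg
  molybdenum: E = 328.0 GPa, ρ = 10290 kg/m³, cost = 36.00 $/kg
  elm: M = 13.8 MN·m per $
  CFRP laminate: M = 1.62 MN·m per $
  silicon nitride: M = 0.889 MN·m per $
  molybdenum: M = 0.885 MN·m per $
  beryllium: M = 0.232 MN·m per $
Highest index: elm.

elm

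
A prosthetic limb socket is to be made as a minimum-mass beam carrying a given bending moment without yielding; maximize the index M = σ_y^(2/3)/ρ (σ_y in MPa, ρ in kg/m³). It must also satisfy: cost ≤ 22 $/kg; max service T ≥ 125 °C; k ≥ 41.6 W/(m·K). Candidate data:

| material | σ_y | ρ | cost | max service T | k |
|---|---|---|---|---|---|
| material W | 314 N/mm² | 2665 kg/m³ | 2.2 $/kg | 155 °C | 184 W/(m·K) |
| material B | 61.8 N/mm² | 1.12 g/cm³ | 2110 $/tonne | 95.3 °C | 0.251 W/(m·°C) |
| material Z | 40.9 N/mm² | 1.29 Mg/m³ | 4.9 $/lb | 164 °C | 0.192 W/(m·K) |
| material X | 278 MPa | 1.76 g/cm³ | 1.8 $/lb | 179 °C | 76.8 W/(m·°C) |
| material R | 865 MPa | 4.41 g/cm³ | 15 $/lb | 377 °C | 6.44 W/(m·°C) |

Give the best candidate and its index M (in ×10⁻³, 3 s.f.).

material X, M = 24.2×10⁻³

Screen on constraints: cost ≤ 22 $/kg; max service T ≥ 125 °C; k ≥ 41.6 W/(m·K). Survivors: material W, material X.
Convert each candidate to consistent units, then evaluate M:
  material W: σ_y = 314.0 MPa, ρ = 2665 kg/m³
  material X: σ_y = 278.0 MPa, ρ = 1760 kg/m³
  material X: M = 24.2×10⁻³
  material W: M = 17.3×10⁻³
Highest index: material X.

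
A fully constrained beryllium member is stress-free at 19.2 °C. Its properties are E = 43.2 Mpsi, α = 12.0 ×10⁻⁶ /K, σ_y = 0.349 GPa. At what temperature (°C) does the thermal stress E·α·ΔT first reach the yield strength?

E = 43.2 Mpsi = 297.9 GPa.
σ_y = 0.349 GPa = 349.0 MPa.
E·α·ΔT = 349.0 MPa ⇒ ΔT = 349.0 / (297.9×10³ × 12.0×10⁻⁶) = 97.64 K.
T = 19.2 + 97.64 = 116.8 °C.

117 °C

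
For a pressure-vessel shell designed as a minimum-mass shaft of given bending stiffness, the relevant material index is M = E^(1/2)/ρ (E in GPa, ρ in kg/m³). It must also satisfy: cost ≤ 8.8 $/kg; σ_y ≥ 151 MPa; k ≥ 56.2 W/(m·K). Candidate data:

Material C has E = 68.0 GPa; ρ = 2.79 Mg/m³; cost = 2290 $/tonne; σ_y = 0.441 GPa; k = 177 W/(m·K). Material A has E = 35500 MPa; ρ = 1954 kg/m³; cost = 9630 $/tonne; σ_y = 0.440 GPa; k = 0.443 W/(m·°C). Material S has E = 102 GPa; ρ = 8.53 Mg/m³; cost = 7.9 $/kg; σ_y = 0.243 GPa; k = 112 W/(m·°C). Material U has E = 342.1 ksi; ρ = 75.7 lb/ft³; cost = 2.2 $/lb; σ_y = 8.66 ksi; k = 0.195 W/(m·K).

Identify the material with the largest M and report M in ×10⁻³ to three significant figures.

material C, M = 2.96×10⁻³

Screen on constraints: cost ≤ 8.8 $/kg; σ_y ≥ 151 MPa; k ≥ 56.2 W/(m·K). Survivors: material C, material S.
After converting to SI:
  material C: E = 68.00 GPa, ρ = 2790 kg/m³
  material S: E = 102.0 GPa, ρ = 8530 kg/m³
  material C: M = 2.96×10⁻³
  material S: M = 1.18×10⁻³
Material C ranks first.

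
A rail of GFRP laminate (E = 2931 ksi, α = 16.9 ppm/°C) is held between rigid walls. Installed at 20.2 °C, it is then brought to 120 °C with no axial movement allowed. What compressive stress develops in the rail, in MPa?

34.1 MPa

E = 2931 ksi = 20.21 GPa.
ΔT = 99.80 K. Constrained thermal stress σ = E·α·ΔT = 20.21×10³ MPa × 16.9×10⁻⁶ × 99.80 = 34.1 MPa (compressive).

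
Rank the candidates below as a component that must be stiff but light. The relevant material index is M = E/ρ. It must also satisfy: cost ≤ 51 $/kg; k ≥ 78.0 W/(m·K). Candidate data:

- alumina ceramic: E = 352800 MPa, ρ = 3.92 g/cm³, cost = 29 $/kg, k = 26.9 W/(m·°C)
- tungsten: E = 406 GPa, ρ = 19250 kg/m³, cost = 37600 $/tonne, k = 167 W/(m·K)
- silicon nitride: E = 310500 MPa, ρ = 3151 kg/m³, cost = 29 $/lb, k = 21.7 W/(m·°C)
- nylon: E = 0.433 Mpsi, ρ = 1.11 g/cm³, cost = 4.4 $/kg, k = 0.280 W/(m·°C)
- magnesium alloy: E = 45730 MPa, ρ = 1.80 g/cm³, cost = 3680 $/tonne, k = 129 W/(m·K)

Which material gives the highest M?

Screen on constraints: cost ≤ 51 $/kg; k ≥ 78.0 W/(m·K). Survivors: tungsten, magnesium alloy.
Normalizing units and computing the index:
  tungsten: E = 406.0 GPa, ρ = 19250 kg/m³
  magnesium alloy: E = 45.73 GPa, ρ = 1800 kg/m³
  magnesium alloy: M = 25.4 MN·m/kg
  tungsten: M = 21.1 MN·m/kg
Highest index: magnesium alloy.

magnesium alloy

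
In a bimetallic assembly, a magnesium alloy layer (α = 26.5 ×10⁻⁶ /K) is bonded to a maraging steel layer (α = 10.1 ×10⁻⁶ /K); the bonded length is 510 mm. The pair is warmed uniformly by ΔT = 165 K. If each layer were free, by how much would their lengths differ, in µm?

1380 µm

Δα = |26.5 − 10.1|×10⁻⁶/K = 16.4×10⁻⁶/K.
ΔL_mismatch = Δα·L·ΔT = 16.4×10⁻⁶ × 510.0 mm × 165.0 K = 1380 µm.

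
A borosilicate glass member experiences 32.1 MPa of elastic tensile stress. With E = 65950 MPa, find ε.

4.87×10⁻⁴

E = 65950 MPa = 65.95 GPa = 65950 MPa.
ε = σ/E = 32.1 / 65950 = 4.87×10⁻⁴.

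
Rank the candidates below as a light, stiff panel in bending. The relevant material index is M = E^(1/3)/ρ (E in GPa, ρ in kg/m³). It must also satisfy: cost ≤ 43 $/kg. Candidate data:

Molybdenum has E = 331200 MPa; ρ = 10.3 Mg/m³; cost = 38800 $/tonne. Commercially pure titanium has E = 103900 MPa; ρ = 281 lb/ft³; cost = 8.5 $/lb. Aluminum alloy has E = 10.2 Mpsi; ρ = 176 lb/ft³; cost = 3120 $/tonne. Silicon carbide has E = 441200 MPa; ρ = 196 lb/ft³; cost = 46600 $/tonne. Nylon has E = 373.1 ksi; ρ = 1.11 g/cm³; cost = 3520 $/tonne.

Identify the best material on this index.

Screen on constraints: cost ≤ 43 $/kg. Survivors: molybdenum, commercially pure titanium, aluminum alloy, nylon.
Convert each candidate to consistent units, then evaluate M:
  molybdenum: E = 331.2 GPa, ρ = 10300 kg/m³
  commercially pure titanium: E = 103.9 GPa, ρ = 4501 kg/m³
  aluminum alloy: E = 70.33 GPa, ρ = 2819 kg/m³
  nylon: E = 2.572 GPa, ρ = 1110 kg/m³
  aluminum alloy: M = 1.46×10⁻³
  nylon: M = 1.23×10⁻³
  commercially pure titanium: M = 1.04×10⁻³
  molybdenum: M = 0.672×10⁻³
Highest index: aluminum alloy.

aluminum alloy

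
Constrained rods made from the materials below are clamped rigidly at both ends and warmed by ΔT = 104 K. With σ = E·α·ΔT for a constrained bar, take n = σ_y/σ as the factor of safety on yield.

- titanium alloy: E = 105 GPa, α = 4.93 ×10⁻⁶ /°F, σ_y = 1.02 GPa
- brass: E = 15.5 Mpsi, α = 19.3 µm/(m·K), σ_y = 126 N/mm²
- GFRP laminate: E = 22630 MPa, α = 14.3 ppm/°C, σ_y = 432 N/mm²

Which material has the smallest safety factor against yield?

Converting E to GPa, α to ×10⁻⁶/K, σ_y to MPa, then σ and n for each:
  titanium alloy: E = 105.0, α = 8.87, σ_y = 1020 → σ = 96.9 MPa, n = 10.5
  brass: E = 106.9, α = 19.3, σ_y = 126.0 → σ = 215 MPa, n = 0.587
  GFRP laminate: E = 22.63, α = 14.3, σ_y = 432.0 → σ = 33.7 MPa, n = 12.8
Brass has the lowest safety factor, n = 0.587.

brass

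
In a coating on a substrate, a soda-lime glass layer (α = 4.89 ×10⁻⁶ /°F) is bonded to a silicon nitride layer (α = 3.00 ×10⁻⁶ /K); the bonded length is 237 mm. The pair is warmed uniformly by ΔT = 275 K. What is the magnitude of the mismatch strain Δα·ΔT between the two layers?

soda-lime glass: α = 4.89×10⁻⁶/°F × 9/5 = 8.80×10⁻⁶/K.
Δα = |8.80 − 3.00|×10⁻⁶/K = 5.80×10⁻⁶/K.
Mismatch strain = Δα·ΔT = 5.80×10⁻⁶ × 275.0 = 1.60×10⁻³.

1.60×10⁻³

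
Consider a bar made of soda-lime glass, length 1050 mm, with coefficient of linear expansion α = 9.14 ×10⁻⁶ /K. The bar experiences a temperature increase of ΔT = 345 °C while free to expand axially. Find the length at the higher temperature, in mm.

1053.3 mm

ΔL = α·L₀·ΔT = 9.14×10⁻⁶ × 1050 mm × 345.0 K = 3.31 mm.
L = L₀ + ΔL = 1050 + 3.31 = 1053.3 mm.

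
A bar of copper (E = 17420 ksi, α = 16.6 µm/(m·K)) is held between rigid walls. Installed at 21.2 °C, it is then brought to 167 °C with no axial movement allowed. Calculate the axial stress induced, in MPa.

E = 17420 ksi = 120.1 GPa.
ΔT = 145.8 K. Constrained thermal stress σ = E·α·ΔT = 120.1×10³ MPa × 16.6×10⁻⁶ × 145.8 = 291 MPa (compressive).

291 MPa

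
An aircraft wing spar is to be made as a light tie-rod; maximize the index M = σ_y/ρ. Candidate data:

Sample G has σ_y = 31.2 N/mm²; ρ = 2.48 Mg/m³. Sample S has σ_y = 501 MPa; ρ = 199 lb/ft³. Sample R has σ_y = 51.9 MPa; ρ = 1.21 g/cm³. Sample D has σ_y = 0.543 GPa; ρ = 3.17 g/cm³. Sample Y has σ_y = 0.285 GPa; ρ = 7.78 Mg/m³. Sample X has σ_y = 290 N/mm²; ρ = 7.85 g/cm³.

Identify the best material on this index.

Convert each candidate to consistent units, then evaluate M:
  sample G: σ_y = 31.20 MPa, ρ = 2480 kg/m³
  sample S: σ_y = 501.0 MPa, ρ = 3188 kg/m³
  sample R: σ_y = 51.90 MPa, ρ = 1210 kg/m³
  sample D: σ_y = 543.0 MPa, ρ = 3170 kg/m³
  sample Y: σ_y = 285.0 MPa, ρ = 7780 kg/m³
  sample X: σ_y = 290.0 MPa, ρ = 7850 kg/m³
  sample D: M = 171 kN·m/kg
  sample S: M = 157 kN·m/kg
  sample R: M = 42.9 kN·m/kg
  sample X: M = 36.9 kN·m/kg
  sample Y: M = 36.6 kN·m/kg
  sample G: M = 12.6 kN·m/kg
The maximum is for sample D.

sample D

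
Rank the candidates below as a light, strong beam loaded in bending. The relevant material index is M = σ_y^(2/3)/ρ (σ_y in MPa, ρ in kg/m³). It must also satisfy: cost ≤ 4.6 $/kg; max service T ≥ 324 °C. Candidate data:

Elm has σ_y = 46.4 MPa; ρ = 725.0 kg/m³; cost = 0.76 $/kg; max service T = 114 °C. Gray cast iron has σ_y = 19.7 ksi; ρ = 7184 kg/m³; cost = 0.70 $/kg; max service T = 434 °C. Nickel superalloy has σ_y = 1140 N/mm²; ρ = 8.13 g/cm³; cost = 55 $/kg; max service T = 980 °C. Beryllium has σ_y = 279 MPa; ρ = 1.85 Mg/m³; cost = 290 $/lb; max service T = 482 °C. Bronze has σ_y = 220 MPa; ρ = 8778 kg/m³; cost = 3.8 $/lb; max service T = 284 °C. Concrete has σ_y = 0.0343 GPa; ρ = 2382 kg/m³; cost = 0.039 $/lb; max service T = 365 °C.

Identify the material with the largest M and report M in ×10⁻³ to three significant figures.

concrete, M = 4.43×10⁻³

Screen on constraints: cost ≤ 4.6 $/kg; max service T ≥ 324 °C. Survivors: gray cast iron, concrete.
Convert each candidate to consistent units, then evaluate M:
  gray cast iron: σ_y = 135.8 MPa, ρ = 7184 kg/m³
  concrete: σ_y = 34.30 MPa, ρ = 2382 kg/m³
  concrete: M = 4.43×10⁻³
  gray cast iron: M = 3.68×10⁻³
Concrete ranks first.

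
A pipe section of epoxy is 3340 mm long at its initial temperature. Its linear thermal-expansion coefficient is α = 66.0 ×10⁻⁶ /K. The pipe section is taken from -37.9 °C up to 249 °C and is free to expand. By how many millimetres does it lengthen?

ΔT = 249 − (-37.9) = 286.9 K.
ΔL = α·L₀·ΔT = 66.0×10⁻⁶ × 3340 mm × 286.9 K = 63.2 mm.

63.2 mm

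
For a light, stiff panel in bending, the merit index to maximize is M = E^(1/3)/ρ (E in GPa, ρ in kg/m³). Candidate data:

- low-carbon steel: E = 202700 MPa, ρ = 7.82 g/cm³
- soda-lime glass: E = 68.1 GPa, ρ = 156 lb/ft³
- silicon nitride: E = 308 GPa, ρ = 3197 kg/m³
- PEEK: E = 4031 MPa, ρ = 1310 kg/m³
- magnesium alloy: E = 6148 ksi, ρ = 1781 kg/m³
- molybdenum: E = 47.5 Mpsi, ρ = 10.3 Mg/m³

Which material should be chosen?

silicon nitride

After converting to SI:
  low-carbon steel: E = 202.7 GPa, ρ = 7820 kg/m³
  soda-lime glass: E = 68.10 GPa, ρ = 2499 kg/m³
  silicon nitride: E = 308.0 GPa, ρ = 3197 kg/m³
  PEEK: E = 4.031 GPa, ρ = 1310 kg/m³
  magnesium alloy: E = 42.39 GPa, ρ = 1781 kg/m³
  molybdenum: E = 327.5 GPa, ρ = 10300 kg/m³
  silicon nitride: M = 2.11×10⁻³
  magnesium alloy: M = 1.96×10⁻³
  soda-lime glass: M = 1.63×10⁻³
  PEEK: M = 1.21×10⁻³
  low-carbon steel: M = 0.751×10⁻³
  molybdenum: M = 0.669×10⁻³
Highest index: silicon nitride.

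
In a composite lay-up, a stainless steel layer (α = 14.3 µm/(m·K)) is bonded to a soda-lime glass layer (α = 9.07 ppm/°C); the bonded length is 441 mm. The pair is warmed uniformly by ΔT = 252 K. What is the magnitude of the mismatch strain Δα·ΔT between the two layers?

1.32×10⁻³

Δα = |14.3 − 9.07|×10⁻⁶/K = 5.23×10⁻⁶/K.
Mismatch strain = Δα·ΔT = 5.23×10⁻⁶ × 252.0 = 1.32×10⁻³.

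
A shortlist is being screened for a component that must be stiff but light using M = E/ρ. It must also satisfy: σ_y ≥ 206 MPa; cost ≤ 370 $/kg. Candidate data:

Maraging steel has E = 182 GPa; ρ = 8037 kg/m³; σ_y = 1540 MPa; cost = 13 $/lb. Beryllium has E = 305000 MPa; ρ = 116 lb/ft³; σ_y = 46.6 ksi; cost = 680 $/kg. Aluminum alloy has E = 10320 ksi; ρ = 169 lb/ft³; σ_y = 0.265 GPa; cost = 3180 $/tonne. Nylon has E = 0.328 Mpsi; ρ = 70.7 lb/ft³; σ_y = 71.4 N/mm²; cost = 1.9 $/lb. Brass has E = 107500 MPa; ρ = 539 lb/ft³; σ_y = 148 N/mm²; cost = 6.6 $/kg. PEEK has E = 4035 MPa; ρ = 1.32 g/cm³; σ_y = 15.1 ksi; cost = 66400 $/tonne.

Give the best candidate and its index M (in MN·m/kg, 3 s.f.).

aluminum alloy, M = 26.3 MN·m/kg

Screen on constraints: σ_y ≥ 206 MPa; cost ≤ 370 $/kg. Survivors: maraging steel, aluminum alloy.
After converting to SI:
  maraging steel: E = 182.0 GPa, ρ = 8037 kg/m³
  aluminum alloy: E = 71.15 GPa, ρ = 2707 kg/m³
  aluminum alloy: M = 26.3 MN·m/kg
  maraging steel: M = 22.6 MN·m/kg
Highest index: aluminum alloy.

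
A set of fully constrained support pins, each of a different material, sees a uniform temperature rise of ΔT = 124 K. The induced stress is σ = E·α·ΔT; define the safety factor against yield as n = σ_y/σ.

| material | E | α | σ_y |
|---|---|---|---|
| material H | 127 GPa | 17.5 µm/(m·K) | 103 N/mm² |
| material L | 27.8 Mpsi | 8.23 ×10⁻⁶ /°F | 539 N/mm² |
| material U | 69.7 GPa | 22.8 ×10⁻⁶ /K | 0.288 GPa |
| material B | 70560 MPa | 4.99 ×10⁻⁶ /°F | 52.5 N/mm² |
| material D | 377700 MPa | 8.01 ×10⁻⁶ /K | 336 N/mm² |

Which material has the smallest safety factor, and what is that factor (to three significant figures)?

In consistent units (E in GPa, α in ×10⁻⁶/K, σ_y in MPa):
  material H: E = 127.0, α = 17.5, σ_y = 103.0 → σ = 276 MPa, n = 0.374
  material L: E = 191.7, α = 14.8, σ_y = 539.0 → σ = 352 MPa, n = 1.53
  material U: E = 69.70, α = 22.8, σ_y = 288.0 → σ = 197 MPa, n = 1.46
  material B: E = 70.56, α = 8.98, σ_y = 52.50 → σ = 78.6 MPa, n = 0.668
  material D: E = 377.7, α = 8.01, σ_y = 336.0 → σ = 375 MPa, n = 0.896
Smallest n: material H with n = 0.374.

material H, n = 0.374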